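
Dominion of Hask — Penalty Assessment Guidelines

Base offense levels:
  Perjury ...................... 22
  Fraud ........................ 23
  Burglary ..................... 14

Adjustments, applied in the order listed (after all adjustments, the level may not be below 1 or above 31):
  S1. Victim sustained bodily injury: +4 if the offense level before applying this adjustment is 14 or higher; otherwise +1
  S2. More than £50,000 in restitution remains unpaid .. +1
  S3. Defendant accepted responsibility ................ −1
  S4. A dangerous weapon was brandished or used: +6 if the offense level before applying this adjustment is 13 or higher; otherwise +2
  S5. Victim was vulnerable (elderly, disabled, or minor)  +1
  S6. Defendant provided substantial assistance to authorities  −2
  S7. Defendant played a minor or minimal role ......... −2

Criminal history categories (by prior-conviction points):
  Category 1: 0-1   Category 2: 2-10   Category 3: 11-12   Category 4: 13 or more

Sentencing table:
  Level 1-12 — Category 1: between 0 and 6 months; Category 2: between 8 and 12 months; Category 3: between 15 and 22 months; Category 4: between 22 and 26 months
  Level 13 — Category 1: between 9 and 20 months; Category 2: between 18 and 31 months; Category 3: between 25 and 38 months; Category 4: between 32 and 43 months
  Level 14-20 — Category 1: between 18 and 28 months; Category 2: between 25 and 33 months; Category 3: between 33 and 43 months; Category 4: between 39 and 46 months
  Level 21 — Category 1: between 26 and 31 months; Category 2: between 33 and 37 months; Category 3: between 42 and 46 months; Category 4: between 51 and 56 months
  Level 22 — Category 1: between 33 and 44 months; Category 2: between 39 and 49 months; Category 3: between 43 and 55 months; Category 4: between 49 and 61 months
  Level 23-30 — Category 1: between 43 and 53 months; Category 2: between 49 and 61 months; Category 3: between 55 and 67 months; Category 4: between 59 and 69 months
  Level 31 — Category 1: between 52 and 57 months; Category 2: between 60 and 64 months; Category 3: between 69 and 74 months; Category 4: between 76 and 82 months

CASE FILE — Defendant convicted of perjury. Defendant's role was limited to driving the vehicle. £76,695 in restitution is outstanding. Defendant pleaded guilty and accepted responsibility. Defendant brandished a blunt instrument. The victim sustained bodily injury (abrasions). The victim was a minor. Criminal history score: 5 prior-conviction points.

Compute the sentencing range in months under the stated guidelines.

Base offense level for perjury: 22.
S1 applies (level before this adjustment is 22 ≥ 14, so +4): 22 + 4 = 26.
S2 applies: 26 + 1 = 27.
S3 applies: 27 − 1 = 26.
S4 applies (level before this adjustment is 26 ≥ 13, so +6): 26 + 6 = 32.
S5 applies: 32 + 1 = 33.
S6 does not apply.
S7 applies: 33 − 2 = 31.
Final offense level: 31.
Criminal history: 5 prior points → Category 2 (2-10).
Level 31 falls in the 31 band.
Grid: Level 31 × Category 2 = 60-64 months.

60-64 months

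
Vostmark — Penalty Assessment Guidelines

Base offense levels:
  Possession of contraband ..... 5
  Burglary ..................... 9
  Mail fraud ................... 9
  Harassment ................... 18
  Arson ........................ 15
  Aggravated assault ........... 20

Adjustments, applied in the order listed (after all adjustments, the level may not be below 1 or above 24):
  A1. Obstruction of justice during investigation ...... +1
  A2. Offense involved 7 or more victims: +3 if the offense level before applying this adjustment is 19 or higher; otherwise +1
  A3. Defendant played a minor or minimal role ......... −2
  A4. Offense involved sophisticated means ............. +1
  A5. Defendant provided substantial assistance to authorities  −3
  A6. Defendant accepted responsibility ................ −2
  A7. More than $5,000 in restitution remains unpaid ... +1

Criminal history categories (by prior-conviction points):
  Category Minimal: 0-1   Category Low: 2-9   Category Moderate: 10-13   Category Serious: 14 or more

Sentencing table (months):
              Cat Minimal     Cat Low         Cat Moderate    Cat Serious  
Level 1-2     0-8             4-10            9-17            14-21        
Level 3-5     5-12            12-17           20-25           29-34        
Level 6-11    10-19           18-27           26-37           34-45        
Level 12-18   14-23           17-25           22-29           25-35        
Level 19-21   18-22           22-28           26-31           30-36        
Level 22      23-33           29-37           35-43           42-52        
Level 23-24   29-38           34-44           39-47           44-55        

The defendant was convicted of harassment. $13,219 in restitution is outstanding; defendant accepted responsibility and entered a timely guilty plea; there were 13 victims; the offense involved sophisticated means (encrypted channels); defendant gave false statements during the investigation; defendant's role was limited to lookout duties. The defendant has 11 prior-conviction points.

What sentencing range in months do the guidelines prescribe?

26-31 months

Base offense level for harassment: 18.
A1 applies: 18 + 1 = 19.
A2 applies (level before this adjustment is 19 ≥ 19, so +3): 19 + 3 = 22.
A3 applies: 22 − 2 = 20.
A4 applies: 20 + 1 = 21.
A6 applies: 21 − 2 = 19.
A7 applies: 19 + 1 = 20.
Final offense level: 20.
Criminal history: 11 prior points → Category Moderate (10-13).
Level 20 falls in the 19-21 band.
Grid: Level 19-21 × Category Moderate = 26-31 months.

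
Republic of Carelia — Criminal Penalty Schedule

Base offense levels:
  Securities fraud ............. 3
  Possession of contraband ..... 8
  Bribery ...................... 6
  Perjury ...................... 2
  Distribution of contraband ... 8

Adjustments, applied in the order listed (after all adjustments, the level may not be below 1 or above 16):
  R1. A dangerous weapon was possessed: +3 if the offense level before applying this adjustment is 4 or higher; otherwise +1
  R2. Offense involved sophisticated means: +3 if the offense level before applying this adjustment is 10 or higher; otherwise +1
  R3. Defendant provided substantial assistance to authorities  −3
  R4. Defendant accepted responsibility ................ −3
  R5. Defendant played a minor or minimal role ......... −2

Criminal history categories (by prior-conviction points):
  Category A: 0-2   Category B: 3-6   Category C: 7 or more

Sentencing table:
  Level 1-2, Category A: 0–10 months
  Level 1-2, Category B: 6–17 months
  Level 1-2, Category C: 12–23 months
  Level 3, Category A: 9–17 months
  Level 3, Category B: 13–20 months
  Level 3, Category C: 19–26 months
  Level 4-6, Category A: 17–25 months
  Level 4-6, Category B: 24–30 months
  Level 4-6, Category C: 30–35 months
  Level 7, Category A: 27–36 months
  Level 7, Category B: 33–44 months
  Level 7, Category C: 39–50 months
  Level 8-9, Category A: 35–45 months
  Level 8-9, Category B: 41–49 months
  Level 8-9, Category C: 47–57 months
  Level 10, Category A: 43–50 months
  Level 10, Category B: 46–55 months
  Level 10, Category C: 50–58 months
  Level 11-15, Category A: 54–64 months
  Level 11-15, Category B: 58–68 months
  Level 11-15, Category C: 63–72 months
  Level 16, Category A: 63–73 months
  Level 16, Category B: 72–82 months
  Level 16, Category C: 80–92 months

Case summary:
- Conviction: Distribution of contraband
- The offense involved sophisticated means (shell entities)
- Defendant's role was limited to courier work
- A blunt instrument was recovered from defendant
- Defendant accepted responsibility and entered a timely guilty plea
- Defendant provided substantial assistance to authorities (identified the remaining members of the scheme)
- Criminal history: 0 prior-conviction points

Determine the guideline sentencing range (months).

Base offense level for distribution of contraband: 8.
R1 applies (level before this adjustment is 8 ≥ 4, so +3): 8 + 3 = 11.
R2 applies (level before this adjustment is 11 ≥ 10, so +3): 11 + 3 = 14.
R3 applies: 14 − 3 = 11.
R4 applies: 11 − 3 = 8.
R5 applies: 8 − 2 = 6.
Final offense level: 6.
Criminal history: 0 prior points → Category A (0-2).
Level 6 falls in the 4-6 band.
Grid: Level 4-6 × Category A = 17-25 months.

17-25 months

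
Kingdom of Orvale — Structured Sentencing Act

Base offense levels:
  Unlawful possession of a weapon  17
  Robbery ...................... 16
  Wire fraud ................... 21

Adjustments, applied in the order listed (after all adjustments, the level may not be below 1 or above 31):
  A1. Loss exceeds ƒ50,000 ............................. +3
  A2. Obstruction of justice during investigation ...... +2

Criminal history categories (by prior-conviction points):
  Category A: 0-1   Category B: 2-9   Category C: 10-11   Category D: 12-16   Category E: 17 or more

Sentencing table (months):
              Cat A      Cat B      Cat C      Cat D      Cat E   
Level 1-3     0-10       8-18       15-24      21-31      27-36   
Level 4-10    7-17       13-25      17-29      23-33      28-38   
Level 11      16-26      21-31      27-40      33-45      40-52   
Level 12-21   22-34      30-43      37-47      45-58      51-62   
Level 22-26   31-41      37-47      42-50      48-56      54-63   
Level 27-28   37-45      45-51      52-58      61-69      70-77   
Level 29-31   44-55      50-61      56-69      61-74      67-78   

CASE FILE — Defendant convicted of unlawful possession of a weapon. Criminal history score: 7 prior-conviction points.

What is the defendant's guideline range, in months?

30-43 months

Base offense level for unlawful possession of a weapon: 17.
Final offense level: 17.
Criminal history: 7 prior points → Category B (2-9).
Level 17 falls in the 12-21 band.
Grid: Level 12-21 × Category B = 30-43 months.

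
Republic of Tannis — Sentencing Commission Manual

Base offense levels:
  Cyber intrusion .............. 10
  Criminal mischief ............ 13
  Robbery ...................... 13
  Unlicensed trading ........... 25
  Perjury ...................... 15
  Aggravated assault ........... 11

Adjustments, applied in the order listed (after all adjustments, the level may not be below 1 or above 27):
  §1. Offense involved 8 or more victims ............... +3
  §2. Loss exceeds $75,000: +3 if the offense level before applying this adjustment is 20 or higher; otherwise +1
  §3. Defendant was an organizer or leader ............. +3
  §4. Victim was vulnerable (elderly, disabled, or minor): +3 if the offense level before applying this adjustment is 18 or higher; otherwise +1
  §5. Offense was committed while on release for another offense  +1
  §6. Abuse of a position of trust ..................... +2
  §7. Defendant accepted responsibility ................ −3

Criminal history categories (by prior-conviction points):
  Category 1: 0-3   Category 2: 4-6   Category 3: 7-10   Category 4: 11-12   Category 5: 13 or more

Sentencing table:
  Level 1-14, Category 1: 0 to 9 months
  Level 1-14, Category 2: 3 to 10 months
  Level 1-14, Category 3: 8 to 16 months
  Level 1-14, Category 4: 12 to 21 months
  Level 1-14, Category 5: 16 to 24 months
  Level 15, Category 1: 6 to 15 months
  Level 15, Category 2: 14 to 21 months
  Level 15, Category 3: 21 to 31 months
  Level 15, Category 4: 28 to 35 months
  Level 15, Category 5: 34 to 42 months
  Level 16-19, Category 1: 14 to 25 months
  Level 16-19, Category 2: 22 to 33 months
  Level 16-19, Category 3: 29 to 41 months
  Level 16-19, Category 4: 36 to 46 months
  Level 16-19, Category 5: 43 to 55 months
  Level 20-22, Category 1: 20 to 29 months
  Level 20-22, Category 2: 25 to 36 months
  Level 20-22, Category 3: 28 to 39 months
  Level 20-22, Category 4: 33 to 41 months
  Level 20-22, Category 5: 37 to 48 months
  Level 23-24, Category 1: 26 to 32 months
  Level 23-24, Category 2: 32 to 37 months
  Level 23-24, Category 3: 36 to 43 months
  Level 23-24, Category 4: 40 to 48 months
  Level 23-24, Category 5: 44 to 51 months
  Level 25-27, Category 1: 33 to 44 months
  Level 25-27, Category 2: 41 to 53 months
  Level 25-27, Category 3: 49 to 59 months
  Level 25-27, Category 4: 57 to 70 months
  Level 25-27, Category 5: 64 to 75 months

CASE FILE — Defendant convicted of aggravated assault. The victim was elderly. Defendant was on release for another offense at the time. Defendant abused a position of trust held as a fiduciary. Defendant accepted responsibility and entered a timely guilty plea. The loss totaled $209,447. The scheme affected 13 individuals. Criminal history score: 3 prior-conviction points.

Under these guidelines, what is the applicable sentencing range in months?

Base offense level for aggravated assault: 11.
§1 applies: 11 + 3 = 14.
§2 applies (level before this adjustment is 14 < 20, so +1): 14 + 1 = 15.
§3 does not apply.
§4 applies (level before this adjustment is 15 < 18, so +1): 15 + 1 = 16.
§5 applies: 16 + 1 = 17.
§6 applies: 17 + 2 = 19.
§7 applies: 19 − 3 = 16.
Final offense level: 16.
Criminal history: 3 prior points → Category 1 (0-3).
Level 16 falls in the 16-19 band.
Grid: Level 16-19 × Category 1 = 14-25 months.

14-25 months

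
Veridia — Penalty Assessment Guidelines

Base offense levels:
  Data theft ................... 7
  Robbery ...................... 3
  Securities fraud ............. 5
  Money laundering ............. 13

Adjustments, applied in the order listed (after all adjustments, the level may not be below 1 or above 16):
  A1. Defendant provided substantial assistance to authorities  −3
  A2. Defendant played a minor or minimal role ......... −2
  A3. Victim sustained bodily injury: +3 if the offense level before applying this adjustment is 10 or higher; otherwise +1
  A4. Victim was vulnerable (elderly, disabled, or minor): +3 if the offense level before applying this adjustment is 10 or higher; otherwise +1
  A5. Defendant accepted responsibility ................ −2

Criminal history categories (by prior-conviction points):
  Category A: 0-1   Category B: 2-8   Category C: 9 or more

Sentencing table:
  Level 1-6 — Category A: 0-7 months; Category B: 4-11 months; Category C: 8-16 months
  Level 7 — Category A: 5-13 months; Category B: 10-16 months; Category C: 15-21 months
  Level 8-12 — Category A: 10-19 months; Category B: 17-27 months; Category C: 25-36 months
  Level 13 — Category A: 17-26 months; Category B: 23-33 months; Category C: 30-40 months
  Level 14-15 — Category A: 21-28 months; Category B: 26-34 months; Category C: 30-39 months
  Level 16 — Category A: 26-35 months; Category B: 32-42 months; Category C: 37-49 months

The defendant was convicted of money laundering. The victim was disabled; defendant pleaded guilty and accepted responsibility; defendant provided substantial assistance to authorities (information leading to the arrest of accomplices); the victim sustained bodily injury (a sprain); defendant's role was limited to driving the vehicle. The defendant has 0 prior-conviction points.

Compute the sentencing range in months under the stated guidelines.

Base offense level for money laundering: 13.
A1 applies: 13 − 3 = 10.
A2 applies: 10 − 2 = 8.
A3 applies (level before this adjustment is 8 < 10, so +1): 8 + 1 = 9.
A4 applies (level before this adjustment is 9 < 10, so +1): 9 + 1 = 10.
A5 applies: 10 − 2 = 8.
Final offense level: 8.
Criminal history: 0 prior points → Category A (0-1).
Level 8 falls in the 8-12 band.
Grid: Level 8-12 × Category A = 10-19 months.

10-19 months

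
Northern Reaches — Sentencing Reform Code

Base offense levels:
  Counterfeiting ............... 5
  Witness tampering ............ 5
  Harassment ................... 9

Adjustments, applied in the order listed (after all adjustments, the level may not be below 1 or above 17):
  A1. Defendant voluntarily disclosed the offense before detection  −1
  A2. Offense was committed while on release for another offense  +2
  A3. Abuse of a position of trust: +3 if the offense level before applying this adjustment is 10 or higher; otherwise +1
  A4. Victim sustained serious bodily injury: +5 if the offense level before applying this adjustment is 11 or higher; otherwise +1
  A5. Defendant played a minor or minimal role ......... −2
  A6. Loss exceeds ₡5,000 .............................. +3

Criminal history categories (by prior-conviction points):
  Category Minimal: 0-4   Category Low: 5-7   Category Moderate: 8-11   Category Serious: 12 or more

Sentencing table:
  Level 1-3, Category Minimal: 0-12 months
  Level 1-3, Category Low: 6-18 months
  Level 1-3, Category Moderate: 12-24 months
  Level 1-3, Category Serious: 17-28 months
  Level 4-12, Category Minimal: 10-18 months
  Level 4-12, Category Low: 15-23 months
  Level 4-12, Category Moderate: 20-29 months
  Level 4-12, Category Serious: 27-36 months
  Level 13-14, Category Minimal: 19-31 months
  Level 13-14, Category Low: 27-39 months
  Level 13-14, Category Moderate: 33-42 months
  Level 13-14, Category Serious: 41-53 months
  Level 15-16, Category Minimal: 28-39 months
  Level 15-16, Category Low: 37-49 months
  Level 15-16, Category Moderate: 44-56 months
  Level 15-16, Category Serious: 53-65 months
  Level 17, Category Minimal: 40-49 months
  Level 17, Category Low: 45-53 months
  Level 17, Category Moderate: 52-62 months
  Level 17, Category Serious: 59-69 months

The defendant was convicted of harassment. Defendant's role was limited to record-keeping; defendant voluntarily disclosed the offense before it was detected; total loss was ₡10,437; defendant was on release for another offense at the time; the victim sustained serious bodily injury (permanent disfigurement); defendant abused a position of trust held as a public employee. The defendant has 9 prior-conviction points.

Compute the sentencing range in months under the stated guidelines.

52-62 months

Base offense level for harassment: 9.
A1 applies: 9 − 1 = 8.
A2 applies: 8 + 2 = 10.
A3 applies (level before this adjustment is 10 ≥ 10, so +3): 10 + 3 = 13.
A4 applies (level before this adjustment is 13 ≥ 11, so +5): 13 + 5 = 18.
A5 applies: 18 − 2 = 16.
A6 applies: 16 + 3 = 19.
Level 19 exceeds the maximum of 17; capped at 17.
Final offense level: 17.
Criminal history: 9 prior points → Category Moderate (8-11).
Level 17 falls in the 17 band.
Grid: Level 17 × Category Moderate = 52-62 months.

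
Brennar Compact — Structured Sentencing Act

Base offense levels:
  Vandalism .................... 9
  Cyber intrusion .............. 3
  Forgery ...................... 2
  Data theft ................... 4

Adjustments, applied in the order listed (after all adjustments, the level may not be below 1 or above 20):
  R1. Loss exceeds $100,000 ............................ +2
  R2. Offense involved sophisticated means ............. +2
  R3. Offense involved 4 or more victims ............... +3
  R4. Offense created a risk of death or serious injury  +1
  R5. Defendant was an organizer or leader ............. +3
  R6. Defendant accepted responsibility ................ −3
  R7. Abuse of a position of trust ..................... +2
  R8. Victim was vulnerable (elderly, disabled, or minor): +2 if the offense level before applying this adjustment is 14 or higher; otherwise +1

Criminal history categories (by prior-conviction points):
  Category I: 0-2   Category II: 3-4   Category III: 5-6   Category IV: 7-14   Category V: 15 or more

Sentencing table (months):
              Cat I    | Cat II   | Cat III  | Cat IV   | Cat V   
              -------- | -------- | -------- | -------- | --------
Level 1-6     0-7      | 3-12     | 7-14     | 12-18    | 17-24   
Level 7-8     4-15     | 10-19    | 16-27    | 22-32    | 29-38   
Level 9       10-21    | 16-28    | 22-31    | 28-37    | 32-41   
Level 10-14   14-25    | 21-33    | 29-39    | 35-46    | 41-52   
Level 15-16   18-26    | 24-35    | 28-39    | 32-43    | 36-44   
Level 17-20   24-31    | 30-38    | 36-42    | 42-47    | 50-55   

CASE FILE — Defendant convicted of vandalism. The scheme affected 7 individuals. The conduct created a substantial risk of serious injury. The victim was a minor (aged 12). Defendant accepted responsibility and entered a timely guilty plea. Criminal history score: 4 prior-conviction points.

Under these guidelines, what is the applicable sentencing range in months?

21-33 months

Base offense level for vandalism: 9.
R2 does not apply.
R3 applies: 9 + 3 = 12.
R4 applies: 12 + 1 = 13.
R6 applies: 13 − 3 = 10.
R8 applies (level before this adjustment is 10 < 14, so +1): 10 + 1 = 11.
Final offense level: 11.
Criminal history: 4 prior points → Category II (3-4).
Level 11 falls in the 10-14 band.
Grid: Level 10-14 × Category II = 21-33 months.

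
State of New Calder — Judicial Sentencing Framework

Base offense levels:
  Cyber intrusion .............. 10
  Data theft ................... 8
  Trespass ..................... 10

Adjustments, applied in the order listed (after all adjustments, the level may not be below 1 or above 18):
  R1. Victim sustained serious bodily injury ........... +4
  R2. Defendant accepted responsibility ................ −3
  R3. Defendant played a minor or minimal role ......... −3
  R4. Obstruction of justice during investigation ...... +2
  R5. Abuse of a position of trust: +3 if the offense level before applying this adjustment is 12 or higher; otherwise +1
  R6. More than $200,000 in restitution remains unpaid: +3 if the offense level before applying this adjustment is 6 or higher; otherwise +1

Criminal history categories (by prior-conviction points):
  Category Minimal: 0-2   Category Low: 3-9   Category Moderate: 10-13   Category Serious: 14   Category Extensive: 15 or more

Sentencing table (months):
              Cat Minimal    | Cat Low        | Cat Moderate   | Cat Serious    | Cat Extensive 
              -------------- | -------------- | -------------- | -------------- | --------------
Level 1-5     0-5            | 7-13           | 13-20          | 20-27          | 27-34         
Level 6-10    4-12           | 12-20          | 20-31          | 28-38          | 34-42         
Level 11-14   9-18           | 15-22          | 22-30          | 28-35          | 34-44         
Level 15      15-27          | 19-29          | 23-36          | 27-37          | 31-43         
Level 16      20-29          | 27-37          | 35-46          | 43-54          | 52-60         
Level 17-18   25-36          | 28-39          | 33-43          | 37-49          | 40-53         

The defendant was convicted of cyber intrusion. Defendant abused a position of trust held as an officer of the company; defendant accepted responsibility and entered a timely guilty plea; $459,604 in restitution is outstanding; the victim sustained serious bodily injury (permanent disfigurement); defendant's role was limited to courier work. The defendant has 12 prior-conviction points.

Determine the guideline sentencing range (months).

22-30 months

Base offense level for cyber intrusion: 10.
R1 applies: 10 + 4 = 14.
R2 applies: 14 − 3 = 11.
R3 applies: 11 − 3 = 8.
R5 applies (level before this adjustment is 8 < 12, so +1): 8 + 1 = 9.
R6 applies (level before this adjustment is 9 ≥ 6, so +3): 9 + 3 = 12.
Final offense level: 12.
Criminal history: 12 prior points → Category Moderate (10-13).
Level 12 falls in the 11-14 band.
Grid: Level 11-14 × Category Moderate = 22-30 months.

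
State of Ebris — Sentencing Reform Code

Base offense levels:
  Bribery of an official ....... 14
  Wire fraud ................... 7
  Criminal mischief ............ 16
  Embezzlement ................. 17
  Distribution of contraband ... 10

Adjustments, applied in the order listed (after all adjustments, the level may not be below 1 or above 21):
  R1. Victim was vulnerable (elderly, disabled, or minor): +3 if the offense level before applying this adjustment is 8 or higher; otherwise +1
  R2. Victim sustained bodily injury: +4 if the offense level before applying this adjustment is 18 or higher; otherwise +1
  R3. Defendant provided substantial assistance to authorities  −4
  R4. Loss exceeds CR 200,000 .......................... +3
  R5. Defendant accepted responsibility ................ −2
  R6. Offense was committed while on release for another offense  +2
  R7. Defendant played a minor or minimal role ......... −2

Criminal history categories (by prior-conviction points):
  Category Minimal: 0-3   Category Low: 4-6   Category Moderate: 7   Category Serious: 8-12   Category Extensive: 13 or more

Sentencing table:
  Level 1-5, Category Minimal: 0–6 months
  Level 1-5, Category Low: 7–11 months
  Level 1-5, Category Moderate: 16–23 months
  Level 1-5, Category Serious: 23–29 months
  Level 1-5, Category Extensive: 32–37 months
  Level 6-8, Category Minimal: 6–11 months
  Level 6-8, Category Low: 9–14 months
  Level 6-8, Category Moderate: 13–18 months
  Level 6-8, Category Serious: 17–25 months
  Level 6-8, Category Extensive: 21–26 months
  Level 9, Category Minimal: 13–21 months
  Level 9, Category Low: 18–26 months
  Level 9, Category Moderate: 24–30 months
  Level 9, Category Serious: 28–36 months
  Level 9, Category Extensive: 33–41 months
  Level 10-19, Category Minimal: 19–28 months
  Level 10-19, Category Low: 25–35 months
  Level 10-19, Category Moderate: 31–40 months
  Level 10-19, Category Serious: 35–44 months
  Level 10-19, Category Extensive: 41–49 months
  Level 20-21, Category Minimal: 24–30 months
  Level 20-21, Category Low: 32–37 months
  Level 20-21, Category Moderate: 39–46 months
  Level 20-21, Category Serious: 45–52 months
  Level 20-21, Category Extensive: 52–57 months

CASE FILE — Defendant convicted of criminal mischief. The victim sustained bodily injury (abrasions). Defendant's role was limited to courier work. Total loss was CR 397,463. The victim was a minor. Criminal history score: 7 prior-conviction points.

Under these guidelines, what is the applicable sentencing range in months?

39-46 months

Base offense level for criminal mischief: 16.
R1 applies (level before this adjustment is 16 ≥ 8, so +3): 16 + 3 = 19.
R2 applies (level before this adjustment is 19 ≥ 18, so +4): 19 + 4 = 23.
R3 does not apply.
R4 applies: 23 + 3 = 26.
R5 does not apply.
R7 applies: 26 − 2 = 24.
Level 24 exceeds the maximum of 21; capped at 21.
Final offense level: 21.
Criminal history: 7 prior points → Category Moderate (7).
Level 21 falls in the 20-21 band.
Grid: Level 20-21 × Category Moderate = 39-46 months.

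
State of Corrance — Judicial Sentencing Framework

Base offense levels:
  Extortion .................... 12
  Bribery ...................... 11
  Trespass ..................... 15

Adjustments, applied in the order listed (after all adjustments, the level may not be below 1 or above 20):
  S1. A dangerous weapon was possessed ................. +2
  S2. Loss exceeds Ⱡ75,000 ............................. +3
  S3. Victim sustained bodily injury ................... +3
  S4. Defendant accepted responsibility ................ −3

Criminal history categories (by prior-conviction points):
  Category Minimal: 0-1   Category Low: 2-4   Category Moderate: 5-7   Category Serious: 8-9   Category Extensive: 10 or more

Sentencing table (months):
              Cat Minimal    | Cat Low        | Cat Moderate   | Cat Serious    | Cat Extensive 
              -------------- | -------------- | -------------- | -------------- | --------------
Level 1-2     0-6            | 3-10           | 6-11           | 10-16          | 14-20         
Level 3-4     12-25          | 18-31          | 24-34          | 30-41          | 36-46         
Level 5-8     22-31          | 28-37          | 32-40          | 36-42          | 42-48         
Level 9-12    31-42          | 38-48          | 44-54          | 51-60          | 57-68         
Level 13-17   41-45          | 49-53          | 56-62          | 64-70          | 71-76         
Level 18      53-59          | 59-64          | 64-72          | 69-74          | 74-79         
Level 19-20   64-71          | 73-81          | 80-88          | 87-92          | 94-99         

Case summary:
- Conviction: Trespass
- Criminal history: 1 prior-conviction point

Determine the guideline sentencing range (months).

41-45 months

Base offense level for trespass: 15.
Final offense level: 15.
Criminal history: 1 prior point → Category Minimal (0-1).
Level 15 falls in the 13-17 band.
Grid: Level 13-17 × Category Minimal = 41-45 months.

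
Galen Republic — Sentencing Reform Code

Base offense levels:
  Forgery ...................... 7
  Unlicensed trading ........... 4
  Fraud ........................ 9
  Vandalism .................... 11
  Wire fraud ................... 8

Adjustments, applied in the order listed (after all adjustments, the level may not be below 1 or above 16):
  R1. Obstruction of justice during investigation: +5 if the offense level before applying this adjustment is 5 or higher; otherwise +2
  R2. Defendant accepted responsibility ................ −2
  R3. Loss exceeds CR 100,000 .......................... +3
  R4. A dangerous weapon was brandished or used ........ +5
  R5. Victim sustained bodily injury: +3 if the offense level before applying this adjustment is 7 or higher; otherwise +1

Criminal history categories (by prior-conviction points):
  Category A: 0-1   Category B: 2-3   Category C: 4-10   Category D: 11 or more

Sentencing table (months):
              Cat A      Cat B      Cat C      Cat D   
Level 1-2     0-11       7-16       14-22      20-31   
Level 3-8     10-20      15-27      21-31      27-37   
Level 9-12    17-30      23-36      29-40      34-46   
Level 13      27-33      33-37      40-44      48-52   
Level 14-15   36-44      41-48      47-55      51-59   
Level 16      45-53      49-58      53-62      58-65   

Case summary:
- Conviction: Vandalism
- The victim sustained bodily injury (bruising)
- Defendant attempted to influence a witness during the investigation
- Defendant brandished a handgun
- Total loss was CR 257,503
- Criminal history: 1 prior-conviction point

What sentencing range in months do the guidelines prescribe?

45-53 months

Base offense level for vandalism: 11.
R1 applies (level before this adjustment is 11 ≥ 5, so +5): 11 + 5 = 16.
R2 does not apply.
R3 applies: 16 + 3 = 19.
R4 applies: 19 + 5 = 24.
R5 applies (level before this adjustment is 24 ≥ 7, so +3): 24 + 3 = 27.
Level 27 exceeds the maximum of 16; capped at 16.
Final offense level: 16.
Criminal history: 1 prior point → Category A (0-1).
Level 16 falls in the 16 band.
Grid: Level 16 × Category A = 45-53 months.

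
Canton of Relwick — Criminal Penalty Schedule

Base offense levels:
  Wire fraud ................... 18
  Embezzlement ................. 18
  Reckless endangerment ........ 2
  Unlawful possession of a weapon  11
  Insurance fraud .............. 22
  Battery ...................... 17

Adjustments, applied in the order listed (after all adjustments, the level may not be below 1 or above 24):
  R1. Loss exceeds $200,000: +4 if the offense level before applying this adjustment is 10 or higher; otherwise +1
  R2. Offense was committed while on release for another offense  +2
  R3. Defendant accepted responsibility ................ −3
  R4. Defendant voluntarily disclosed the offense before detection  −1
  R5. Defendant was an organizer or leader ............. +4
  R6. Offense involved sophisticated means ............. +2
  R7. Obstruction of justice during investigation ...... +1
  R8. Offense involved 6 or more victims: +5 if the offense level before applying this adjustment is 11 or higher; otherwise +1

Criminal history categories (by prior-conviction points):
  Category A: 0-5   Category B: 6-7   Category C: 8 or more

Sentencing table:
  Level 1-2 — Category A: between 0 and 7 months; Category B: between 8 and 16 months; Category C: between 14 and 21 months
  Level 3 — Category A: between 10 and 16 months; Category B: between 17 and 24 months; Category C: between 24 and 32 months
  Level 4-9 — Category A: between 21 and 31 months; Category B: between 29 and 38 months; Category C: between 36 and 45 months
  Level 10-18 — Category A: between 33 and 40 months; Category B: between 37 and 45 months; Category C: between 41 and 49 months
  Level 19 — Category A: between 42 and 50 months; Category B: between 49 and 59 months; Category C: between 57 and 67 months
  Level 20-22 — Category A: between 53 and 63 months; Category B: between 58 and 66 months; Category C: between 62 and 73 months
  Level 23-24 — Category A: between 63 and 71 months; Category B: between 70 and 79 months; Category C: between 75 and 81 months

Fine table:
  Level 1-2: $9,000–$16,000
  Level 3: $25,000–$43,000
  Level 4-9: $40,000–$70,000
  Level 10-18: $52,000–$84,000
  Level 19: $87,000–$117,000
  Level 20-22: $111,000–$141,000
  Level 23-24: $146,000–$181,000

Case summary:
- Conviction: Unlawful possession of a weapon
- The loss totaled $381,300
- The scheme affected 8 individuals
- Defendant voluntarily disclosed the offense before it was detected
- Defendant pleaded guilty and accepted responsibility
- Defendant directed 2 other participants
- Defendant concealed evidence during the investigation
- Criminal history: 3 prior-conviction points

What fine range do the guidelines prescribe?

$111,000–$141,000

Base offense level for unlawful possession of a weapon: 11.
R1 applies (level before this adjustment is 11 ≥ 10, so +4): 11 + 4 = 15.
R2 does not apply.
R3 applies: 15 − 3 = 12.
R4 applies: 12 − 1 = 11.
R5 applies: 11 + 4 = 15.
R6 does not apply.
R7 applies: 15 + 1 = 16.
R8 applies (level before this adjustment is 16 ≥ 11, so +5): 16 + 5 = 21.
Final offense level: 21.
Level 21 falls in the 20-22 band.
Fine table: Level 20-22 → $111,000–$141,000.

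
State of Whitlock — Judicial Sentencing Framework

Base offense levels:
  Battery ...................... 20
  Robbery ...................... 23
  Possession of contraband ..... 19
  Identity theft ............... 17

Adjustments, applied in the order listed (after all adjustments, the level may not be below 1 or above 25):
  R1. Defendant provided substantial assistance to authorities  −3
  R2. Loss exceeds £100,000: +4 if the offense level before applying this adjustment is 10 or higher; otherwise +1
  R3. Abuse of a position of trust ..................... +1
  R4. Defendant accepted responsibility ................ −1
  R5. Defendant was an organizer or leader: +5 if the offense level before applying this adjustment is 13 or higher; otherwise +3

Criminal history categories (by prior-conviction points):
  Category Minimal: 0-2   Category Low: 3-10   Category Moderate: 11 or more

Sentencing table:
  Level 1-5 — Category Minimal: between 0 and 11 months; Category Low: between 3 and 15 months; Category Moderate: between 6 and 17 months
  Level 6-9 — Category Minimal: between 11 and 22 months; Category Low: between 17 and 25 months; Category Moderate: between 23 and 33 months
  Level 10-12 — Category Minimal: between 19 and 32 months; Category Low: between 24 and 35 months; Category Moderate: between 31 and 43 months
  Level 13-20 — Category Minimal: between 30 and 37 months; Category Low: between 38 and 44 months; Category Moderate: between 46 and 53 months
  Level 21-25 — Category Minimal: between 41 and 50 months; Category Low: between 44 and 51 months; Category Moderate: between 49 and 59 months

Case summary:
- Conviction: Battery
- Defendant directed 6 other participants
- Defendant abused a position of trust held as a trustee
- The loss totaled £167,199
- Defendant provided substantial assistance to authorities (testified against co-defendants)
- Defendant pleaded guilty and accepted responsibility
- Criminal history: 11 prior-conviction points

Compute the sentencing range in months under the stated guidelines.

Base offense level for battery: 20.
R1 applies: 20 − 3 = 17.
R2 applies (level before this adjustment is 17 ≥ 10, so +4): 17 + 4 = 21.
R3 applies: 21 + 1 = 22.
R4 applies: 22 − 1 = 21.
R5 applies (level before this adjustment is 21 ≥ 13, so +5): 21 + 5 = 26.
Level 26 exceeds the maximum of 25; capped at 25.
Final offense level: 25.
Criminal history: 11 prior points → Category Moderate (11+).
Level 25 falls in the 21-25 band.
Grid: Level 21-25 × Category Moderate = 49-59 months.

49-59 months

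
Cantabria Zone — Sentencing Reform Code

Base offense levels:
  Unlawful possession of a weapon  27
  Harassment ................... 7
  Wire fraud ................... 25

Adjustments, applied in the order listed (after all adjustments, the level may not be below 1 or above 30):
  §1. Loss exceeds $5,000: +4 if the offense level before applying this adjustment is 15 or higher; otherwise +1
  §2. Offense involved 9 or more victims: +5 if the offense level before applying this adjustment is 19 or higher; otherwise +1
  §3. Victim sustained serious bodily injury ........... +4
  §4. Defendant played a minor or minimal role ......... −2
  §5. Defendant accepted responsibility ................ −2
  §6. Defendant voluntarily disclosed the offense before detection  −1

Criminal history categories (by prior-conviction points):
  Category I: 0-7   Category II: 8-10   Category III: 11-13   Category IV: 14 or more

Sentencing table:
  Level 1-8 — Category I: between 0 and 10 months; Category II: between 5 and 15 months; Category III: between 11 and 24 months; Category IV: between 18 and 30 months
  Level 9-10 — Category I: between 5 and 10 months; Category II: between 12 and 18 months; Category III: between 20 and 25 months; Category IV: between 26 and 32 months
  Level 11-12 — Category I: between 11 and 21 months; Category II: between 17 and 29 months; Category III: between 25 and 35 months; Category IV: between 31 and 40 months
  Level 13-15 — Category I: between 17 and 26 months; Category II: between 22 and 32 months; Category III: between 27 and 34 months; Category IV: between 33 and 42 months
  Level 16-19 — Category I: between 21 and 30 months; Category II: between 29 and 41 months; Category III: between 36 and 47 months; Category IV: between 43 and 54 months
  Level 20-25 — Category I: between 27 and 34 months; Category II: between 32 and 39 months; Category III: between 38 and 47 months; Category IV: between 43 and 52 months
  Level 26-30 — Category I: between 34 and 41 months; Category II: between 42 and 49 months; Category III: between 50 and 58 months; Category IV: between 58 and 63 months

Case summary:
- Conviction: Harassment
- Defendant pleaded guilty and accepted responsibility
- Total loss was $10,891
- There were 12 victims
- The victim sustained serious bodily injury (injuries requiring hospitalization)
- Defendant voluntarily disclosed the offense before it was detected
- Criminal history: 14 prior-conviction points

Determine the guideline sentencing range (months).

Base offense level for harassment: 7.
§1 applies (level before this adjustment is 7 < 15, so +1): 7 + 1 = 8.
§2 applies (level before this adjustment is 8 < 19, so +1): 8 + 1 = 9.
§3 applies: 9 + 4 = 13.
§4 does not apply.
§5 applies: 13 − 2 = 11.
§6 applies: 11 − 1 = 10.
Final offense level: 10.
Criminal history: 14 prior points → Category IV (14+).
Level 10 falls in the 9-10 band.
Grid: Level 9-10 × Category IV = 26-32 months.

26-32 months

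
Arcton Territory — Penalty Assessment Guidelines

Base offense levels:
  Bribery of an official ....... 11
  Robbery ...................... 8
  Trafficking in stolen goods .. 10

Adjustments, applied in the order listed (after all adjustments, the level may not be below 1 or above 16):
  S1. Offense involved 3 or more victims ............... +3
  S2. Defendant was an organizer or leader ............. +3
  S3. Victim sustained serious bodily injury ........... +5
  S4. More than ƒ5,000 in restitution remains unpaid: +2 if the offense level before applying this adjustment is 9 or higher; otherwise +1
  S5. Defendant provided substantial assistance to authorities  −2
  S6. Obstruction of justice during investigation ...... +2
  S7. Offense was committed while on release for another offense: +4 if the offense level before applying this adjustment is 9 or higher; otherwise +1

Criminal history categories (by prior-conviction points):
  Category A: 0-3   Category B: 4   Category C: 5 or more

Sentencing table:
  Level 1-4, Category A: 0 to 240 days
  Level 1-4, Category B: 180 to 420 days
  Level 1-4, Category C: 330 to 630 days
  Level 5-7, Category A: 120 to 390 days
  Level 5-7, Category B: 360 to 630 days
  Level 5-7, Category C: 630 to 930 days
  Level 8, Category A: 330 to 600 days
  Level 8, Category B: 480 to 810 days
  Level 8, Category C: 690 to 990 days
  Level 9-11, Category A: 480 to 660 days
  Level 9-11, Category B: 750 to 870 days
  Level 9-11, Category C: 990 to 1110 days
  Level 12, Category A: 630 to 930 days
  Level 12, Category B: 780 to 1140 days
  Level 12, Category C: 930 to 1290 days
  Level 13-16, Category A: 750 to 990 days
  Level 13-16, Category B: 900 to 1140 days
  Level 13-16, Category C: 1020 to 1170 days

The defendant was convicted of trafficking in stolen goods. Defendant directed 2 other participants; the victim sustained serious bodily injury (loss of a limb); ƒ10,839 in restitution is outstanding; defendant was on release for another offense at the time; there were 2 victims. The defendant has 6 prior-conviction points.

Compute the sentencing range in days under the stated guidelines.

1020-1170 days

Base offense level for trafficking in stolen goods: 10.
S2 applies: 10 + 3 = 13.
S3 applies: 13 + 5 = 18.
S4 applies (level before this adjustment is 18 ≥ 9, so +2): 18 + 2 = 20.
S7 applies (level before this adjustment is 20 ≥ 9, so +4): 20 + 4 = 24.
Level 24 exceeds the maximum of 16; capped at 16.
Final offense level: 16.
Criminal history: 6 prior points → Category C (5+).
Level 16 falls in the 13-16 band.
Grid: Level 13-16 × Category C = 1020-1170 days.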